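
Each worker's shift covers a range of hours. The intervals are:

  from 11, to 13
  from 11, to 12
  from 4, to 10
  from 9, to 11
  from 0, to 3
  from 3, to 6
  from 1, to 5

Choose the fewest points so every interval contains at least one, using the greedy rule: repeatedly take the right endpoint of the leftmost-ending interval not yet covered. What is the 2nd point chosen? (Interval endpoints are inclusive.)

10

Process intervals by earliest right end; each time one isn't hit yet, stab at its right endpoint.
By right end: [0,3]  [1,5]  [3,6]  [4,10]  [9,11]  [11,12]  [11,13]
[0,3] uncovered → point at 3; [4,10] uncovered → point at 10; [11,12] uncovered → point at 12.
Points: 3, 10, 12 (3 total).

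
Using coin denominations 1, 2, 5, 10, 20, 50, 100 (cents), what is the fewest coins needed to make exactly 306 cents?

5

306 = 3×100 + 1×5 + 1×1
Total coins = 3 + 1 + 1 = 5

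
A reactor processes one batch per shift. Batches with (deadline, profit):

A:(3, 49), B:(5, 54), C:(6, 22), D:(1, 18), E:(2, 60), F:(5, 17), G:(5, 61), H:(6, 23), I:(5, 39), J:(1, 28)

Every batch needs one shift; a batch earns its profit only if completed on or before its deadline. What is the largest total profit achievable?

Sort by profit descending; place each in the latest free slot ≤ its deadline.
By profit: G(d5,61), E(d2,60), B(d5,54), A(d3,49), I(d5,39), J(d1,28), H(d6,23), C(d6,22), D(d1,18), F(d5,17)
G→slot 5; E→slot 2; B→slot 4; A→slot 3; I→slot 1; J skipped; H→slot 6; C skipped; D skipped; F skipped.
Profit = 39 + 60 + 49 + 54 + 61 + 23 = 286

286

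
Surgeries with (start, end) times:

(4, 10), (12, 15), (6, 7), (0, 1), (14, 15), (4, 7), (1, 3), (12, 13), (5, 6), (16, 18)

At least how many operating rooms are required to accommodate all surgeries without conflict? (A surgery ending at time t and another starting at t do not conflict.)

Count concurrent intervals with a sweep; the peak is the room count.
Events (time:±→running): 0:+→1 1:-→0 1:+→1 3:-→0 4:+→1 4:+→2 5:+→3 … peak 3.

3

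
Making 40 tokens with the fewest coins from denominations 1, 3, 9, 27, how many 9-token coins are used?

Greedy: take as many of the largest coin as possible, then repeat with the remainder.
40 = 1×27 + 1×9 + 1×3 + 1×1
Count of 9: 1

1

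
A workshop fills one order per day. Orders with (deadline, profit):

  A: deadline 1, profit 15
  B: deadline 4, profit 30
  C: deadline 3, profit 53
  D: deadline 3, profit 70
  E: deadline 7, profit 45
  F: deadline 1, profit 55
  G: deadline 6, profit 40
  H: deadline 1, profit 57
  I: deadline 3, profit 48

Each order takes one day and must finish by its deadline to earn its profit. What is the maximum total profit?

Take jobs in profit order; each goes to the latest open slot no later than its deadline.
Profit order: D=70 H=57 F=55 C=53 I=48 E=45 G=40 B=30 A=15
Assign: D→slot 3, H→slot 1, F skipped, C→slot 2, I skipped, E→slot 7, G→slot 6, B→slot 4, A skipped.
Slots: [1:H] [2:C] [3:D] [4:B] [6:G] [7:E]
Profit = 57 + 53 + 70 + 30 + 40 + 45 = 295

295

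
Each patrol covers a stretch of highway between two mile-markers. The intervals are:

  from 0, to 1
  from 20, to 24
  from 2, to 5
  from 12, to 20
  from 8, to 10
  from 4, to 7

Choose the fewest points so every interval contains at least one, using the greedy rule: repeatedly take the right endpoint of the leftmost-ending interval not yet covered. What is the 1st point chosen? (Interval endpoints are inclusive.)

1

Sorted: [0,1] [2,5] [4,7] [8,10] [12,20] [20,24]
{[0,1]} hit by 1; {[2,5],[4,7]} hit by 5; {[8,10]} hit by 10; {[12,20],[20,24]} hit by 20.
Points: 1, 5, 10, 20 (4 total).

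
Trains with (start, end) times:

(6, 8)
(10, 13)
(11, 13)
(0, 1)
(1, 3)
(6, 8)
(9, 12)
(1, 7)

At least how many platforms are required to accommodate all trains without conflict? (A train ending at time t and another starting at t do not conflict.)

Count concurrent intervals with a sweep; the peak is the room count.
Events (time:±→running): 0:+→1 1:-→0 1:+→1 1:+→2 3:-→1 6:+→2 6:+→3 … peak 3.

3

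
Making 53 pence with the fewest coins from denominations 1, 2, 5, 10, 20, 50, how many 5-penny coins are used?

Greedy: take as many of the largest coin as possible, then repeat with the remainder.
53 − 1×50→3 − 1×2→1 − 1×1→0
Count of 5: 0

0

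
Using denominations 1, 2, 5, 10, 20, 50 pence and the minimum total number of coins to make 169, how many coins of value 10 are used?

1

169 − 3×50→19 − 1×10→9 − 1×5→4 − 2×2→0
Count of 10: 1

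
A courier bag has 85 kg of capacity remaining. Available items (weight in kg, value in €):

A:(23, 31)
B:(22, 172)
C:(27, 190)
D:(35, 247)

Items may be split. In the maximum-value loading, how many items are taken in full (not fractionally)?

Order: B (172/22=7.82) > D (247/35=7.06) > C (190/27=7.04) > A (31/23=1.35)
Fill: take B (22 @ 172) → take D (35 @ 247) → take C (27 @ 190) → take 1/23 of A → 1.35; 85/85 used.
3 item(s) taken whole; one partial (take 1/23 of A).

3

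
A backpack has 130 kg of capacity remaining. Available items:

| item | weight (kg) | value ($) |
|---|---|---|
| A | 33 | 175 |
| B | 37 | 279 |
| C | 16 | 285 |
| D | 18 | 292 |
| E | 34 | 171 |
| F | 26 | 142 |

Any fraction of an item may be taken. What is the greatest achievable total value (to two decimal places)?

1173.00

Order: C (285/16=17.81) > D (292/18=16.22) > B (279/37=7.54) > F (142/26=5.46) > A (175/33=5.30) > E (171/34=5.03)
Fill: take C (16 @ 285) → take D (18 @ 292) → take B (37 @ 279) → take F (26 @ 142) → take A (33 @ 175); 130/130 used.
Total value = 1173.00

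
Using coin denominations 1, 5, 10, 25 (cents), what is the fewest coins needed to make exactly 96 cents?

6

Greedy: take as many of the largest coin as possible, then repeat with the remainder.
96 − 3×25→21 − 2×10→1 − 1×1→0
Total coins = 3 + 2 + 1 = 6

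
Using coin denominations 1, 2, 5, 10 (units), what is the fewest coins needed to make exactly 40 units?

Greedy: take as many of the largest coin as possible, then repeat with the remainder.
40 − 4×10→0
Total coins = 4 = 4

4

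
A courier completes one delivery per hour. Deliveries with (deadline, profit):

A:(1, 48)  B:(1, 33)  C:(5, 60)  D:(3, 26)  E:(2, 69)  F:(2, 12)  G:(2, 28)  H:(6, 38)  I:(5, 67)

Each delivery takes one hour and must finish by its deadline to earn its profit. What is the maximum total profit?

Profit order: E=69 I=67 C=60 A=48 H=38 B=33 G=28 D=26 F=12
Assign: E→slot 2, I→slot 5, C→slot 4, A→slot 1, H→slot 6, B skipped, G skipped, D→slot 3, F skipped.
Slots: [1:A] [2:E] [3:D] [4:C] [5:I] [6:H]
Profit = 48 + 69 + 26 + 60 + 67 + 38 = 308

308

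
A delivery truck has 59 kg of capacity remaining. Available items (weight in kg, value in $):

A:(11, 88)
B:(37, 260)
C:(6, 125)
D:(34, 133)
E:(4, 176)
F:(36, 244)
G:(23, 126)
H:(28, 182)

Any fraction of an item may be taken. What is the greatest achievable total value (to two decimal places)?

Sort by value per unit weight and fill in that order.
Ratios (sorted): E 44.00, C 20.83, A 8.00, B 7.03, F 6.78, H 6.50, G 5.48, D 3.91
take E (4 @ 176); take C (6 @ 125); take A (11 @ 88); take B (37 @ 260); take 1/36 of F → 6.78. Capacity used 59/59.
Total value = 655.78

655.78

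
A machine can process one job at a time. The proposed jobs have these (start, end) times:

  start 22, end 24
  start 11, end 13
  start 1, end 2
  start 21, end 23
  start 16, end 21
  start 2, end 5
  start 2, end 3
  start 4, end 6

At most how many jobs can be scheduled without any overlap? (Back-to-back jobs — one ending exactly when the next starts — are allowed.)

Order by finish time; keep every interval that doesn't clash with the previous kept one.
Sorted by end: (1,2)  (2,3)  (2,5)  (4,6)  (11,13)  (16,21)  (21,23)  (22,24)
take (1,2); take (2,3); skip (2,5); take (4,6); take (11,13); take (16,21); take (21,23); skip (22,24).
Selected 6 jobs.

6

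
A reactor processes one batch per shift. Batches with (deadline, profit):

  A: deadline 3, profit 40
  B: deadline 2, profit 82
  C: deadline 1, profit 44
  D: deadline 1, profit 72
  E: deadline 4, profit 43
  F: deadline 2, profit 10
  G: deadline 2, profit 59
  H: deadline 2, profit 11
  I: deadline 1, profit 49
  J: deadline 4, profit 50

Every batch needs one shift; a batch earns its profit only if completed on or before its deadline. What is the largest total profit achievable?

247

By profit: B(d2,82), D(d1,72), G(d2,59), J(d4,50), I(d1,49), C(d1,44), E(d4,43), A(d3,40), H(d2,11), F(d2,10)
B→slot 2; D→slot 1; G skipped; J→slot 4; I skipped; C skipped; E→slot 3; A skipped; H skipped; F skipped.
Profit = 72 + 82 + 43 + 50 = 247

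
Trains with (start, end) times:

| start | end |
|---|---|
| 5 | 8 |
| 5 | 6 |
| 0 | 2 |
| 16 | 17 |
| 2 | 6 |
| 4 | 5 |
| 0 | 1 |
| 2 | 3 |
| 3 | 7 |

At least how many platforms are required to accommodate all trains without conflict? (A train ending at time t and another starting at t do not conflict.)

Events (time:±→running): 0:+→1 0:+→2 1:-→1 2:-→0 2:+→1 2:+→2 3:-→1 3:+→2 4:+→3 5:-→2 5:+→3 5:+→4 … peak 4.

4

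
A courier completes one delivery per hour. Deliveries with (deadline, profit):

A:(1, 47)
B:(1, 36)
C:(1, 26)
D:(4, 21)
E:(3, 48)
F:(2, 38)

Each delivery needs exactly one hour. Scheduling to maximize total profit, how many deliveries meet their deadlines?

4

Take jobs in profit order; each goes to the latest open slot no later than its deadline.
Profit order: E=48 A=47 F=38 B=36 C=26 D=21
Assign: E→slot 3, A→slot 1, F→slot 2, B skipped, C skipped, D→slot 4.
Slots: [1:A] [2:F] [3:E] [4:D]
4 of 6 scheduled.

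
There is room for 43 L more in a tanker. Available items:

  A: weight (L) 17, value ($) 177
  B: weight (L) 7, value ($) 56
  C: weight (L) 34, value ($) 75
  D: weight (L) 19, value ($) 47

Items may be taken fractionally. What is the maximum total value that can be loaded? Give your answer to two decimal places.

Greedy by value/weight ratio, highest first.
Order: A (177/17=10.41) > B (56/7=8.00) > D (47/19=2.47) > C (75/34=2.21)
Fill: take A (17 @ 177) → take B (7 @ 56) → take D (19 @ 47); 43/43 used.
Total value = 280.00

280.00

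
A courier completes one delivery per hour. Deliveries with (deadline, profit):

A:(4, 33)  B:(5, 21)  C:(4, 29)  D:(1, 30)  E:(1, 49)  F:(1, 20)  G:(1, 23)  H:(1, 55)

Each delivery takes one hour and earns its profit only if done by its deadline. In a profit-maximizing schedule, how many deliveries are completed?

4

Take jobs in profit order; each goes to the latest open slot no later than its deadline.
Profit order: H=55 E=49 A=33 D=30 C=29 G=23 B=21 F=20
Assign: H→slot 1, E skipped, A→slot 4, D skipped, C→slot 3, G skipped, B→slot 5, F skipped.
Slots: [1:H] [3:C] [4:A] [5:B]
4 of 8 scheduled.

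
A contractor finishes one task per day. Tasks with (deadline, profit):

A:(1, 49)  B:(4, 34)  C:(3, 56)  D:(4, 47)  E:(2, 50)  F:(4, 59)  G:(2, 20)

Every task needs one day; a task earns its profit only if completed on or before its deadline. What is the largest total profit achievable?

Take jobs in profit order; each goes to the latest open slot no later than its deadline.
By profit: F(d4,59), C(d3,56), E(d2,50), A(d1,49), D(d4,47), B(d4,34), G(d2,20)
F→slot 4; C→slot 3; E→slot 2; A→slot 1; D skipped; B skipped; G skipped.
Profit = 49 + 50 + 56 + 59 = 214

214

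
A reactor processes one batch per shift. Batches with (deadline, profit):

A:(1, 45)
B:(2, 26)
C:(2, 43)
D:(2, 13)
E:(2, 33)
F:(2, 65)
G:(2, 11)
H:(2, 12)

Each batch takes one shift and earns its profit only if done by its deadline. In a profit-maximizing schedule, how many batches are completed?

2

Take jobs in profit order; each goes to the latest open slot no later than its deadline.
By profit: F(d2,65), A(d1,45), C(d2,43), E(d2,33), B(d2,26), D(d2,13), H(d2,12), G(d2,11)
F→slot 2; A→slot 1; C skipped; E skipped; B skipped; D skipped; H skipped; G skipped.
2 of 8 scheduled.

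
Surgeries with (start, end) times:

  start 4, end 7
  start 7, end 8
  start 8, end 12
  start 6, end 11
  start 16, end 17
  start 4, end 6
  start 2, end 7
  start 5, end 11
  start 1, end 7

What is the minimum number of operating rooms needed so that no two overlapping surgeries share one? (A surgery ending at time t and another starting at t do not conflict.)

5

starts: [1, 2, 4, 4, 5, 6, 7, 8, 16]
ends:   [6, 7, 7, 7, 8, 11, 11, 12, 17]
s1→1 s2→2 s4→3 s4→4 s5→5  — peak 5.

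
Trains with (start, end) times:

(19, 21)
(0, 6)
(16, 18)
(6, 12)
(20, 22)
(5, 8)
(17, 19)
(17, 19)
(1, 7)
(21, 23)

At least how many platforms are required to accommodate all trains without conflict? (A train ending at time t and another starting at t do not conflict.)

3

Count concurrent intervals with a sweep; the peak is the room count.
starts: [0, 1, 5, 6, 16, 17, 17, 19, 20, 21]
ends:   [6, 7, 8, 12, 18, 19, 19, 21, 22, 23]
s0→1 s1→2 s5→3  — peak 3.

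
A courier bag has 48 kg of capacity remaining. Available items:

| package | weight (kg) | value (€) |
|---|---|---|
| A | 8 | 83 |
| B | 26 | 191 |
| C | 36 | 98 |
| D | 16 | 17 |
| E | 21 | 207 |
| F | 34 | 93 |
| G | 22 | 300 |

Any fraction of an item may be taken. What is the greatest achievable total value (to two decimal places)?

Ratios (sorted): G 13.64, A 10.38, E 9.86, B 7.35, F 2.74, C 2.72, D 1.06
take G (22 @ 300); take A (8 @ 83); take 18/21 of E → 177.43. Capacity used 48/48.
Total value = 560.43

560.43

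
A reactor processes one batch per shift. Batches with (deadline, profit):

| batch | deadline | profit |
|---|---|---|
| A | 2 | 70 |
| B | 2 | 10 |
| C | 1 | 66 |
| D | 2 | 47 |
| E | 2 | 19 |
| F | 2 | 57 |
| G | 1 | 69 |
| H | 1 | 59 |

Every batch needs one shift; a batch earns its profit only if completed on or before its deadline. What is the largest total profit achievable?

139

Profit order: A=70 G=69 C=66 H=59 F=57 D=47 E=19 B=10
Assign: A→slot 2, G→slot 1, C skipped, H skipped, F skipped, D skipped, E skipped, B skipped.
Slots: [1:G] [2:A]
Profit = 69 + 70 = 139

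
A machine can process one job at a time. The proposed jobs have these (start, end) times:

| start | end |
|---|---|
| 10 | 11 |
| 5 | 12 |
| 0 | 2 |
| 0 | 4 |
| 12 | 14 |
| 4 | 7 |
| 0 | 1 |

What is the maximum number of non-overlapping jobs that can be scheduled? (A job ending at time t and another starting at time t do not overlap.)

4

Order by finish time; keep every interval that doesn't clash with the previous kept one.
By end time: (0,1), (0,2), (0,4), (4,7), (10,11), (5,12), (12,14).
Pick (0,1); next start ≥ 1 → (4,7); next start ≥ 7 → (10,11); next start ≥ 11 → (12,14).
Selected 4 jobs.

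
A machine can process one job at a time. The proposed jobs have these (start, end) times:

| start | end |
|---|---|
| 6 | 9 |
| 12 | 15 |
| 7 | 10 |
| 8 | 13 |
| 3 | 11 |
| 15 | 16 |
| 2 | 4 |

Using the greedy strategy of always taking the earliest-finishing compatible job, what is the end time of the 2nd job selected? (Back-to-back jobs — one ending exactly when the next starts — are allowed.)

9

Order by finish time; keep every interval that doesn't clash with the previous kept one.
Sorted by end: (2,4)  (6,9)  (7,10)  (3,11)  (8,13)  (12,15)  (15,16)
take (2,4); take (6,9); skip (7,10); skip (3,11); take (12,15); take (15,16).
Selected: (2,4) (6,9) (12,15) (15,16)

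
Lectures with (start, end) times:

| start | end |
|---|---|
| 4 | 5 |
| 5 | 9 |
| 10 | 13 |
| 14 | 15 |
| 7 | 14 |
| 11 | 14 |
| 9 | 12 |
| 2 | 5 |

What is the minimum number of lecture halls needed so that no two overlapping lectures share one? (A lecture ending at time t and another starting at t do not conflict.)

4

Events (time:±→running): 2:+→1 4:+→2 5:-→1 5:-→0 5:+→1 7:+→2 9:-→1 9:+→2 10:+→3 11:+→4 … peak 4.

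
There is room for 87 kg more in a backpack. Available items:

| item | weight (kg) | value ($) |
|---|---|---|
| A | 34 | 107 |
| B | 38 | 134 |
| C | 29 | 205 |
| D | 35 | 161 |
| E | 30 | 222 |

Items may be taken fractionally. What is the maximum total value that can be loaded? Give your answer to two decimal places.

555.80

Sort by value per unit weight and fill in that order.
Order: E (222/30=7.40) > C (205/29=7.07) > D (161/35=4.60) > B (134/38=3.53) > A (107/34=3.15)
Fill: take E (30 @ 222) → take C (29 @ 205) → take 28/35 of D → 128.80; 87/87 used.
Total value = 555.80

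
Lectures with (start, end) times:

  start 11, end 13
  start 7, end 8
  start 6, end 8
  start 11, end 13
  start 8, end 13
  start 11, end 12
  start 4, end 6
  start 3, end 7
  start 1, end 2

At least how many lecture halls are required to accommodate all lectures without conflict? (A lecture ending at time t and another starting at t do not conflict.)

4

Events (time:±→running): 1:+→1 2:-→0 3:+→1 4:+→2 6:-→1 6:+→2 7:-→1 7:+→2 8:-→1 8:-→0 8:+→1 11:+→2 11:+→3 11:+→4 … peak 4.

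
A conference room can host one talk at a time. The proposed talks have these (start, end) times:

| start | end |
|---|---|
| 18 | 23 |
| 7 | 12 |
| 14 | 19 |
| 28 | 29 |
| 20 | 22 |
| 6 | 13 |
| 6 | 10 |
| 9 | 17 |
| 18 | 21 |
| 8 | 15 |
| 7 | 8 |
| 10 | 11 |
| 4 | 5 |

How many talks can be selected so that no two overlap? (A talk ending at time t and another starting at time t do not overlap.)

Sort by end time and greedily take each interval whose start is ≥ the last chosen end.
By end time: (4,5), (7,8), (6,10), (10,11), (7,12), (6,13), (8,15), (9,17), (14,19), (18,21), (20,22), (18,23), (28,29).
Pick (4,5); next start ≥ 5 → (7,8); next start ≥ 8 → (10,11); next start ≥ 11 → (14,19); next start ≥ 19 → (20,22); next start ≥ 22 → (28,29).
Selected 6 talks.

6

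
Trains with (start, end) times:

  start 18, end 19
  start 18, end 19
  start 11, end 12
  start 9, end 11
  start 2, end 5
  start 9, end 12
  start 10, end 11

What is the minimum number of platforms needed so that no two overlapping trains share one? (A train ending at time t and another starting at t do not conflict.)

3

Count concurrent intervals with a sweep; the peak is the room count.
starts: [2, 9, 9, 10, 11, 18, 18]
ends:   [5, 11, 11, 12, 12, 19, 19]
s2→1 e5→0 s9→1 s9→2 s10→3  — peak 3.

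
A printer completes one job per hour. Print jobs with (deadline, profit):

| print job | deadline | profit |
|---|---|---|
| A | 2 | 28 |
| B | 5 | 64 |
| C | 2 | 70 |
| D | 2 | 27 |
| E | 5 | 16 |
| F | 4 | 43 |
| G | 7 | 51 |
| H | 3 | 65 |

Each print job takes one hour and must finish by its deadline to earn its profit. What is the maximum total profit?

321

Profit order: C=70 H=65 B=64 G=51 F=43 A=28 D=27 E=16
Assign: C→slot 2, H→slot 3, B→slot 5, G→slot 7, F→slot 4, A→slot 1, D skipped, E skipped.
Slots: [1:A] [2:C] [3:H] [4:F] [5:B] [7:G]
Profit = 28 + 70 + 65 + 43 + 64 + 51 = 321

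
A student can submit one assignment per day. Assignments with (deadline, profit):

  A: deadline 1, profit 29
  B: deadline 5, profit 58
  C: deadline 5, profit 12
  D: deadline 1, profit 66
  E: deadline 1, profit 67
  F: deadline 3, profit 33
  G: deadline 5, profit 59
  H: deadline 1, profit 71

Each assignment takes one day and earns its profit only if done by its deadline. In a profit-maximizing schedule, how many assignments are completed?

5

Take jobs in profit order; each goes to the latest open slot no later than its deadline.
Profit order: H=71 E=67 D=66 G=59 B=58 F=33 A=29 C=12
Assign: H→slot 1, E skipped, D skipped, G→slot 5, B→slot 4, F→slot 3, A skipped, C→slot 2.
Slots: [1:H] [2:C] [3:F] [4:B] [5:G]
5 of 8 scheduled.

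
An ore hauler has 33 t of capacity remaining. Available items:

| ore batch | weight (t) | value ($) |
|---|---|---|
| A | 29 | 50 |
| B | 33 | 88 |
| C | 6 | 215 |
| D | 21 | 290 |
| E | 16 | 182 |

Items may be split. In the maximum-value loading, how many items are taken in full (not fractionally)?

2

Sort by value per unit weight and fill in that order.
Ratios (sorted): C 35.83, D 13.81, E 11.38, B 2.67, A 1.72
take C (6 @ 215); take D (21 @ 290); take 6/16 of E → 68.25. Capacity used 33/33.
2 item(s) taken whole; one partial (take 6/16 of E).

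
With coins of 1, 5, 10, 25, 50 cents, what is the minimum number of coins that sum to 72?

5

72 − 1×50→22 − 2×10→2 − 2×1→0
Total coins = 1 + 2 + 2 = 5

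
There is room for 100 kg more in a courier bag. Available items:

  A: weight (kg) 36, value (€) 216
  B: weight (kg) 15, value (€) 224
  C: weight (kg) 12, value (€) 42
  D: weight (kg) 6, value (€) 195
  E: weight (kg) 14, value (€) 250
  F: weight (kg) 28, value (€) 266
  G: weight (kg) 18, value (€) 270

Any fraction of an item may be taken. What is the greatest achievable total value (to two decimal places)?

Order: D (195/6=32.50) > E (250/14=17.86) > G (270/18=15.00) > B (224/15=14.93) > F (266/28=9.50) > A (216/36=6.00) > C (42/12=3.50)
Fill: take D (6 @ 195) → take E (14 @ 250) → take G (18 @ 270) → take B (15 @ 224) → take F (28 @ 266) → take 19/36 of A → 114.00; 100/100 used.
Total value = 1319.00

1319.00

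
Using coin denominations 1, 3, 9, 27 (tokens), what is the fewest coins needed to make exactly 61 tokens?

5

Use the largest denomination that fits, subtract, and repeat.
61 − 2×27→7 − 2×3→1 − 1×1→0
Total coins = 2 + 2 + 1 = 5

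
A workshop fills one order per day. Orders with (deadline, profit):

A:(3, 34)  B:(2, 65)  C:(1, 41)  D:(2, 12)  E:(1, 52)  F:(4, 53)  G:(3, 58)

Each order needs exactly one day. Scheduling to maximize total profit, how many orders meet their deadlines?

Take jobs in profit order; each goes to the latest open slot no later than its deadline.
Profit order: B=65 G=58 F=53 E=52 C=41 A=34 D=12
Assign: B→slot 2, G→slot 3, F→slot 4, E→slot 1, C skipped, A skipped, D skipped.
Slots: [1:E] [2:B] [3:G] [4:F]
4 of 7 scheduled.

4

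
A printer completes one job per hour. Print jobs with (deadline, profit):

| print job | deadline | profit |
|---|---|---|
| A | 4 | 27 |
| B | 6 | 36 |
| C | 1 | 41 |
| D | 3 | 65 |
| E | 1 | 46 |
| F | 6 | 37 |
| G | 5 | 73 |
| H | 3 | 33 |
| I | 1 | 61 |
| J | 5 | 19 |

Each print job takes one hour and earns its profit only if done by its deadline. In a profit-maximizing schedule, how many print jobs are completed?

6

Take jobs in profit order; each goes to the latest open slot no later than its deadline.
Profit order: G=73 D=65 I=61 E=46 C=41 F=37 B=36 H=33 A=27 J=19
Assign: G→slot 5, D→slot 3, I→slot 1, E skipped, C skipped, F→slot 6, B→slot 4, H→slot 2, A skipped, J skipped.
Slots: [1:I] [2:H] [3:D] [4:B] [5:G] [6:F]
6 of 10 scheduled.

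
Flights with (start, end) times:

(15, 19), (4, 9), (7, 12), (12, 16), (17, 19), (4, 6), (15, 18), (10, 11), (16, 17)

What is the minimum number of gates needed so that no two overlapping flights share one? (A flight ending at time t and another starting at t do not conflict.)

Count concurrent intervals with a sweep; the peak is the room count.
Events (time:±→running): 4:+→1 4:+→2 6:-→1 7:+→2 9:-→1 10:+→2 11:-→1 12:-→0 12:+→1 15:+→2 15:+→3 … peak 3.

3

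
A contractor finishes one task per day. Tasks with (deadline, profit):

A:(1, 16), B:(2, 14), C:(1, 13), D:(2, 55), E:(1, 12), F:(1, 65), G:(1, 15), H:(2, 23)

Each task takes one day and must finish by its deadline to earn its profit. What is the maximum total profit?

120

Take jobs in profit order; each goes to the latest open slot no later than its deadline.
By profit: F(d1,65), D(d2,55), H(d2,23), A(d1,16), G(d1,15), B(d2,14), C(d1,13), E(d1,12)
F→slot 1; D→slot 2; H skipped; A skipped; G skipped; B skipped; C skipped; E skipped.
Profit = 65 + 55 = 120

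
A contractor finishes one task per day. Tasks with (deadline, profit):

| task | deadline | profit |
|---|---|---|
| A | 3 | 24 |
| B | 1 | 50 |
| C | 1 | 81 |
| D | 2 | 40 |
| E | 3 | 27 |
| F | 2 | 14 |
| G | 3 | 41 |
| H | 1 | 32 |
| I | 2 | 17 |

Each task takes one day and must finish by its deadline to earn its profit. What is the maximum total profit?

162

By profit: C(d1,81), B(d1,50), G(d3,41), D(d2,40), H(d1,32), E(d3,27), A(d3,24), I(d2,17), F(d2,14)
C→slot 1; B skipped; G→slot 3; D→slot 2; H skipped; E skipped; A skipped; I skipped; F skipped.
Profit = 81 + 40 + 41 = 162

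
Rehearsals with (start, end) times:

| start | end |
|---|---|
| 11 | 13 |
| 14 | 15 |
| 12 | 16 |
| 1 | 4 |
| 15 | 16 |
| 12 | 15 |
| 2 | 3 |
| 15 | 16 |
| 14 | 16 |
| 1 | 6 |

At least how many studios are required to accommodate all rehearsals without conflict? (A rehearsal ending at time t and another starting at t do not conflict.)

Count concurrent intervals with a sweep; the peak is the room count.
Events (time:±→running): 1:+→1 1:+→2 2:+→3 3:-→2 4:-→1 6:-→0 11:+→1 12:+→2 12:+→3 13:-→2 14:+→3 14:+→4 … peak 4.

4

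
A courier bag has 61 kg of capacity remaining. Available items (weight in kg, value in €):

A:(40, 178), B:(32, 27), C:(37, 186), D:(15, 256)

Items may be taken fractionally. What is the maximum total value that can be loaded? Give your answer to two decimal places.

Greedy by value/weight ratio, highest first.
Order: D (256/15=17.07) > C (186/37=5.03) > A (178/40=4.45) > B (27/32=0.84)
Fill: take D (15 @ 256) → take C (37 @ 186) → take 9/40 of A → 40.05; 61/61 used.
Total value = 482.05

482.05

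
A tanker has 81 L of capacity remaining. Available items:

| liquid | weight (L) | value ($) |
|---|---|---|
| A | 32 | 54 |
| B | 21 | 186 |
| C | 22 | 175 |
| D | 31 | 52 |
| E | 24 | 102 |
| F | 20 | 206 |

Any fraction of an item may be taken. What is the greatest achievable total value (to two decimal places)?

643.50

Greedy by value/weight ratio, highest first.
Order: F (206/20=10.30) > B (186/21=8.86) > C (175/22=7.95) > E (102/24=4.25) > A (54/32=1.69) > D (52/31=1.68)
Fill: take F (20 @ 206) → take B (21 @ 186) → take C (22 @ 175) → take 18/24 of E → 76.50; 81/81 used.
Total value = 643.50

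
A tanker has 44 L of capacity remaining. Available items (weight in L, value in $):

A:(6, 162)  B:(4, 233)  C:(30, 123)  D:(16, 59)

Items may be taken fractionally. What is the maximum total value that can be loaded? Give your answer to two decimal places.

532.75

Greedy by value/weight ratio, highest first.
Order: B (233/4=58.25) > A (162/6=27.00) > C (123/30=4.10) > D (59/16=3.69)
Fill: take B (4 @ 233) → take A (6 @ 162) → take C (30 @ 123) → take 4/16 of D → 14.75; 44/44 used.
Total value = 532.75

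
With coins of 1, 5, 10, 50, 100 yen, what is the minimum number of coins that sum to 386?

386 − 3×100→86 − 1×50→36 − 3×10→6 − 1×5→1 − 1×1→0
Total coins = 3 + 1 + 3 + 1 + 1 = 9

9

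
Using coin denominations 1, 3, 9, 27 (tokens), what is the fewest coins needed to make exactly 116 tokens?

8

116 − 4×27→8 − 2×3→2 − 2×1→0
Total coins = 4 + 2 + 2 = 8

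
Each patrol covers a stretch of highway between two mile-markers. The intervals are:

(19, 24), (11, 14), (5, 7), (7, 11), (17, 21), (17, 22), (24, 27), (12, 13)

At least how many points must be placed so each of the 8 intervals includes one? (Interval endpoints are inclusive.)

Sort by right endpoint; whenever an interval is uncovered, place a point at its right end.
By right end: [5,7]  [7,11]  [12,13]  [11,14]  [17,21]  [17,22]  [19,24]  [24,27]
[5,7] uncovered → point at 7; [12,13] uncovered → point at 13; [17,21] uncovered → point at 21; [24,27] uncovered → point at 27.
Points: 7, 13, 21, 27 (4 total).

4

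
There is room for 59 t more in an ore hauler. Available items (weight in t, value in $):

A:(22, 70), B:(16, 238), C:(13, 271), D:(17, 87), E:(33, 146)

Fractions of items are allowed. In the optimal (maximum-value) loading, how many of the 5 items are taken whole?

3

Sort by value per unit weight and fill in that order.
Order: C (271/13=20.85) > B (238/16=14.88) > D (87/17=5.12) > E (146/33=4.42) > A (70/22=3.18)
Fill: take C (13 @ 271) → take B (16 @ 238) → take D (17 @ 87) → take 13/33 of E → 57.52; 59/59 used.
3 item(s) taken whole; one partial (take 13/33 of E).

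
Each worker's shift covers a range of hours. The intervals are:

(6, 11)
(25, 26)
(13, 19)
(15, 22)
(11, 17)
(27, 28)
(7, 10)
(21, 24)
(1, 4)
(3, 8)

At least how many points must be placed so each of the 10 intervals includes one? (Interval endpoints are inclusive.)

Sorted: [1,4] [3,8] [7,10] [6,11] [11,17] [13,19] [15,22] [21,24] [25,26] [27,28]
{[1,4],[3,8]} hit by 4; {[7,10],[6,11]} hit by 10; {[11,17],[13,19],[15,22]} hit by 17; {[21,24]} hit by 24; {[25,26]} hit by 26; {[27,28]} hit by 28.
Points: 4, 10, 17, 24, 26, 28 (6 total).

6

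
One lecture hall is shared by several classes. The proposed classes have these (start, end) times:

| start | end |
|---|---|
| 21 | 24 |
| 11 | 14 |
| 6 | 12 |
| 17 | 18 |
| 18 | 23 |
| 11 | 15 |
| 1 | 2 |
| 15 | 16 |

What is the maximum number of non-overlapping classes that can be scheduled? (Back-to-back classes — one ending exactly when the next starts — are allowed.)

5

By end time: (1,2), (6,12), (11,14), (11,15), (15,16), (17,18), (18,23), (21,24).
Pick (1,2); next start ≥ 2 → (6,12); next start ≥ 12 → (15,16); next start ≥ 16 → (17,18); next start ≥ 18 → (18,23).
Selected 5 classes.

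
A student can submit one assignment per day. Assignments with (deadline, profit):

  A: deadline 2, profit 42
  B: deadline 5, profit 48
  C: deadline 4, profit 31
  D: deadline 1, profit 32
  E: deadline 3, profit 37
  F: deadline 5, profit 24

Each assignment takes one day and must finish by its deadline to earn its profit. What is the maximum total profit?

Take jobs in profit order; each goes to the latest open slot no later than its deadline.
Profit order: B=48 A=42 E=37 D=32 C=31 F=24
Assign: B→slot 5, A→slot 2, E→slot 3, D→slot 1, C→slot 4, F skipped.
Slots: [1:D] [2:A] [3:E] [4:C] [5:B]
Profit = 32 + 42 + 37 + 31 + 48 = 190

190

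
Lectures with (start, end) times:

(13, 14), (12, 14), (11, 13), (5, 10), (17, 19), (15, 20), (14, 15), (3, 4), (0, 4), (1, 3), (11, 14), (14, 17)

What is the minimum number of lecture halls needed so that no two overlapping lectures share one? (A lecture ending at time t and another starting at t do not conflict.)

Events (time:±→running): 0:+→1 1:+→2 3:-→1 3:+→2 4:-→1 4:-→0 5:+→1 10:-→0 11:+→1 11:+→2 12:+→3 … peak 3.

3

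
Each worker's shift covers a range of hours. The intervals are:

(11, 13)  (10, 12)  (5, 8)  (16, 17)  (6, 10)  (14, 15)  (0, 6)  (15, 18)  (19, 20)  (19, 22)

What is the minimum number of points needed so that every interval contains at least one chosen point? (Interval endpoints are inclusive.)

Process intervals by earliest right end; each time one isn't hit yet, stab at its right endpoint.
Sorted: [0,6] [5,8] [6,10] [10,12] [11,13] [14,15] [16,17] [15,18] [19,20] [19,22]
{[0,6],[5,8],[6,10]} hit by 6; {[10,12],[11,13]} hit by 12; {[14,15]} hit by 15; {[16,17],[15,18]} hit by 17; {[19,20],[19,22]} hit by 20.
Points: 6, 12, 15, 17, 20 (5 total).

5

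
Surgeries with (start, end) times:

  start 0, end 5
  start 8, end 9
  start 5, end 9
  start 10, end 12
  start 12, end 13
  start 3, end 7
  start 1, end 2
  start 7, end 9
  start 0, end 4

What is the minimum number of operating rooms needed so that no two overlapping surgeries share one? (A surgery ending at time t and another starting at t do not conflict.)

The answer is the maximum number of intervals overlapping at any instant.
starts: [0, 0, 1, 3, 5, 7, 8, 10, 12]
ends:   [2, 4, 5, 7, 9, 9, 9, 12, 13]
s0→1 s0→2 s1→3  — peak 3.

3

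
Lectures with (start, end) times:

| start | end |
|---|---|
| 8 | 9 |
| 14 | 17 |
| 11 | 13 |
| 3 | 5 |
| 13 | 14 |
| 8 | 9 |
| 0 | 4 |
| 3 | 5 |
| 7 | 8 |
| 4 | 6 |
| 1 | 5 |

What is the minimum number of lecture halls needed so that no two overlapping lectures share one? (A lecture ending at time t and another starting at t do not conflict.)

starts: [0, 1, 3, 3, 4, 7, 8, 8, 11, 13, 14]
ends:   [4, 5, 5, 5, 6, 8, 9, 9, 13, 14, 17]
s0→1 s1→2 s3→3 s3→4  — peak 4.

4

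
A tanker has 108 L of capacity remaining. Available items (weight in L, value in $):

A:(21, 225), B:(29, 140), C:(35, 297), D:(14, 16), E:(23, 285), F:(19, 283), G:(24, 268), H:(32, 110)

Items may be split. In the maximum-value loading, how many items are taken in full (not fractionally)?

Sort by value per unit weight and fill in that order.
Ratios (sorted): F 14.89, E 12.39, G 11.17, A 10.71, C 8.49, B 4.83, H 3.44, D 1.14
take F (19 @ 283); take E (23 @ 285); take G (24 @ 268); take A (21 @ 225); take 21/35 of C → 178.20. Capacity used 108/108.
4 item(s) taken whole; one partial (take 21/35 of C).

4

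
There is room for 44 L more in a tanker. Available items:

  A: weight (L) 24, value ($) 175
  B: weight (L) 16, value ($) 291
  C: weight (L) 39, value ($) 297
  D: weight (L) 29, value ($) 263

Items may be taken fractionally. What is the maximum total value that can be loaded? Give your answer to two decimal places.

Greedy by value/weight ratio, highest first.
Ratios (sorted): B 18.19, D 9.07, C 7.62, A 7.29
take B (16 @ 291); take 28/29 of D → 253.93. Capacity used 44/44.
Total value = 544.93

544.93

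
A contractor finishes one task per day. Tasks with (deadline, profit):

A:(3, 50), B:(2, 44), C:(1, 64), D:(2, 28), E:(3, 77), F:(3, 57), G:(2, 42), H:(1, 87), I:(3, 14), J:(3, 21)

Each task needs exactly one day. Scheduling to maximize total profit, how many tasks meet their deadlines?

Sort by profit descending; place each in the latest free slot ≤ its deadline.
By profit: H(d1,87), E(d3,77), C(d1,64), F(d3,57), A(d3,50), B(d2,44), G(d2,42), D(d2,28), J(d3,21), I(d3,14)
H→slot 1; E→slot 3; C skipped; F→slot 2; A skipped; B skipped; G skipped; D skipped; J skipped; I skipped.
3 of 10 scheduled.

3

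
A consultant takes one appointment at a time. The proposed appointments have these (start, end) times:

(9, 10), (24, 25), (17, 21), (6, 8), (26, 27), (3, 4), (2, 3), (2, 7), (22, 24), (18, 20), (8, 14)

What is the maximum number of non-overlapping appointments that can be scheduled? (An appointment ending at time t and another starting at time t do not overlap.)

8

By end time: (2,3), (3,4), (2,7), (6,8), (9,10), (8,14), (18,20), (17,21), (22,24), (24,25), (26,27).
Pick (2,3); next start ≥ 3 → (3,4); next start ≥ 4 → (6,8); next start ≥ 8 → (9,10); next start ≥ 10 → (18,20); next start ≥ 20 → (22,24); next start ≥ 24 → (24,25); next start ≥ 25 → (26,27).
Selected 8 appointments.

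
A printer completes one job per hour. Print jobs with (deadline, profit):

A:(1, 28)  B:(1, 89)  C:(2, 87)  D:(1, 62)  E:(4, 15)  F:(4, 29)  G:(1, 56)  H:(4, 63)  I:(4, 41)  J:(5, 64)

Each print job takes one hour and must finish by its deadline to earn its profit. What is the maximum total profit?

344

Take jobs in profit order; each goes to the latest open slot no later than its deadline.
Profit order: B=89 C=87 J=64 H=63 D=62 G=56 I=41 F=29 A=28 E=15
Assign: B→slot 1, C→slot 2, J→slot 5, H→slot 4, D skipped, G skipped, I→slot 3, F skipped, A skipped, E skipped.
Slots: [1:B] [2:C] [3:I] [4:H] [5:J]
Profit = 89 + 87 + 41 + 63 + 64 = 344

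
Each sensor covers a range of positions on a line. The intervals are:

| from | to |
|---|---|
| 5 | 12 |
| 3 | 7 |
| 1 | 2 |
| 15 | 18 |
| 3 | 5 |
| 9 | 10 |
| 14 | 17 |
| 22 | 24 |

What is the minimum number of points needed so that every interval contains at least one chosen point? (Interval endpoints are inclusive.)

Sorted: [1,2] [3,5] [3,7] [9,10] [5,12] [14,17] [15,18] [22,24]
{[1,2]} hit by 2; {[3,5],[3,7]} hit by 5; {[9,10],[5,12]} hit by 10; {[14,17],[15,18]} hit by 17; {[22,24]} hit by 24.
Points: 2, 5, 10, 17, 24 (5 total).

5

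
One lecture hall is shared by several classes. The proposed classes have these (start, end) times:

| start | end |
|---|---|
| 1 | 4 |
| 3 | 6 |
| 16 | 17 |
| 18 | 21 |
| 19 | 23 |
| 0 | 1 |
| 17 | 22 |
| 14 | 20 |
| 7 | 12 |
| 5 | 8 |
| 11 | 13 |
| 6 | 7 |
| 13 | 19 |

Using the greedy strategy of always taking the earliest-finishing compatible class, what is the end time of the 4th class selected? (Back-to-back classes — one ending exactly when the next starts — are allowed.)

Sort by end time and greedily take each interval whose start is ≥ the last chosen end.
Sorted by end: (0,1)  (1,4)  (3,6)  (6,7)  (5,8)  (7,12)  (11,13)  (16,17)  (13,19)  (14,20)  (18,21)  (17,22)  (19,23)
take (0,1); take (1,4); take (6,7); take (7,12); skip (11,13); take (16,17); skip (14,20); take (18,21); skip (17,22); skip (19,23).
Selected: (0,1) (1,4) (6,7) (7,12) (16,17) (18,21)

12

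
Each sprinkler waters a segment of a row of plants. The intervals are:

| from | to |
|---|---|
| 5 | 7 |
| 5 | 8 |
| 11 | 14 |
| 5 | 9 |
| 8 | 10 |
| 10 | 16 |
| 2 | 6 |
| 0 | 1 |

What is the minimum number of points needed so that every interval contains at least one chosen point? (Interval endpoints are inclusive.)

4

Process intervals by earliest right end; each time one isn't hit yet, stab at its right endpoint.
By right end: [0,1]  [2,6]  [5,7]  [5,8]  [5,9]  [8,10]  [11,14]  [10,16]
[0,1] uncovered → point at 1; [2,6] uncovered → point at 6; [8,10] uncovered → point at 10; [11,14] uncovered → point at 14.
Points: 1, 6, 10, 14 (4 total).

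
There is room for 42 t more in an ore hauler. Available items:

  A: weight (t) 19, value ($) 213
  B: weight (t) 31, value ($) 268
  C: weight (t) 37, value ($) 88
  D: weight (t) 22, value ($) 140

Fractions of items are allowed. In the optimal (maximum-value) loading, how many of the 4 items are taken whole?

1

Sort by value per unit weight and fill in that order.
Order: A (213/19=11.21) > B (268/31=8.65) > D (140/22=6.36) > C (88/37=2.38)
Fill: take A (19 @ 213) → take 23/31 of B → 198.84; 42/42 used.
1 item(s) taken whole; one partial (take 23/31 of B).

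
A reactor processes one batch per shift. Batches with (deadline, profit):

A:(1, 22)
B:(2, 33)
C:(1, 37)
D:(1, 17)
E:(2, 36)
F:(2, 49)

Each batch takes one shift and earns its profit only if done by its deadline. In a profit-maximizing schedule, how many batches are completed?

2

Sort by profit descending; place each in the latest free slot ≤ its deadline.
Profit order: F=49 C=37 E=36 B=33 A=22 D=17
Assign: F→slot 2, C→slot 1, E skipped, B skipped, A skipped, D skipped.
Slots: [1:C] [2:F]
2 of 6 scheduled.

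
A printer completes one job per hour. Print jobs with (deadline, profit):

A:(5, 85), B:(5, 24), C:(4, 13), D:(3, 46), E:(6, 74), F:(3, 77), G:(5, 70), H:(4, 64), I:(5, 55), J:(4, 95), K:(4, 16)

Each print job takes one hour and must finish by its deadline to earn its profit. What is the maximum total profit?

465

Sort by profit descending; place each in the latest free slot ≤ its deadline.
Profit order: J=95 A=85 F=77 E=74 G=70 H=64 I=55 D=46 B=24 K=16 C=13
Assign: J→slot 4, A→slot 5, F→slot 3, E→slot 6, G→slot 2, H→slot 1, I skipped, D skipped, B skipped, K skipped, C skipped.
Slots: [1:H] [2:G] [3:F] [4:J] [5:A] [6:E]
Profit = 64 + 70 + 77 + 95 + 85 + 74 = 465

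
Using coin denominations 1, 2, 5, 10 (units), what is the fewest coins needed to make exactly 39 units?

39 − 3×10→9 − 1×5→4 − 2×2→0
Total coins = 3 + 1 + 2 = 6

6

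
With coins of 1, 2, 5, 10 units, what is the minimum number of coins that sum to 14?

Greedy: take as many of the largest coin as possible, then repeat with the remainder.
14 − 1×10→4 − 2×2→0
Total coins = 1 + 2 = 3

3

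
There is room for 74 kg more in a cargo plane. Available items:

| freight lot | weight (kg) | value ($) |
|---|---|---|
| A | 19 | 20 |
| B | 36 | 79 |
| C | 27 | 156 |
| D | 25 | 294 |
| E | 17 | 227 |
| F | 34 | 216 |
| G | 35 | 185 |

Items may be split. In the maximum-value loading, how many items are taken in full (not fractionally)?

2

Ratios (sorted): E 13.35, D 11.76, F 6.35, C 5.78, G 5.29, B 2.19, A 1.05
take E (17 @ 227); take D (25 @ 294); take 32/34 of F → 203.29. Capacity used 74/74.
2 item(s) taken whole; one partial (take 32/34 of F).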